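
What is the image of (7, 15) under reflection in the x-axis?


Reflection across x-axis: (x, y) -> (x, -y)
(7, 15) -> (7, -15)

(7, -15)


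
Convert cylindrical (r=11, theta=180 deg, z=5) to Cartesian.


x = 11 * cos(180) = -11
y = 11 * sin(180) = 0
z = 5

(-11, 0, 5)


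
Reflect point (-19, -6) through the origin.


Reflection through origin: (x, y) -> (-x, -y)
(-19, -6) -> (19, 6)

(19, 6)


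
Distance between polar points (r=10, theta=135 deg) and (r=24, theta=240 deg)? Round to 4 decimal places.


d = sqrt(r1^2 + r2^2 - 2*r1*r2*cos(t2-t1))
d = sqrt(10^2 + 24^2 - 2*10*24*cos(240-135)) = 28.2884

28.2884


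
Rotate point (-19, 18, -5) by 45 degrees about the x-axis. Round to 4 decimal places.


x' = -19
y' = 18*cos(45) - -5*sin(45) = 16.2635
z' = 18*sin(45) + -5*cos(45) = 9.1924

(-19, 16.2635, 9.1924)


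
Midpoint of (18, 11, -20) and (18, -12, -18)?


Midpoint = ((18+18)/2, (11+-12)/2, (-20+-18)/2) = (18, -0.5, -19)

(18, -0.5, -19)


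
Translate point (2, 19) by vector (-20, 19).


Translation: (x+dx, y+dy) = (2+-20, 19+19) = (-18, 38)

(-18, 38)


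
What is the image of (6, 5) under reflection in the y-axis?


Reflection across y-axis: (x, y) -> (-x, y)
(6, 5) -> (-6, 5)

(-6, 5)


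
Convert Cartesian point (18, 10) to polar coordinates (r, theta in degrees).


r = sqrt(18^2 + 10^2) = 20.5913
theta = atan2(10, 18) = 29.0546 degrees

r = 20.5913, theta = 29.0546 degrees


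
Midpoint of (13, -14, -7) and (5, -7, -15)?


Midpoint = ((13+5)/2, (-14+-7)/2, (-7+-15)/2) = (9, -10.5, -11)

(9, -10.5, -11)


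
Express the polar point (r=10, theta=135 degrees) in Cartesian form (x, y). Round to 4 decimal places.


x = 10 * cos(135) = -7.0711
y = 10 * sin(135) = 7.0711

(-7.0711, 7.0711)


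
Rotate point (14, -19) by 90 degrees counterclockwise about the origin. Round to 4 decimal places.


x' = 14*cos(90) - -19*sin(90) = 19
y' = 14*sin(90) + -19*cos(90) = 14

(19, 14)


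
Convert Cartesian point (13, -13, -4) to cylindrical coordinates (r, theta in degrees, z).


r = sqrt(13^2 + (-13)^2) = 18.3848
theta = atan2(-13, 13) = 315 deg
z = -4

r = 18.3848, theta = 315 deg, z = -4


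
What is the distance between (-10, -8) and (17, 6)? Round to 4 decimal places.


d = sqrt((17--10)^2 + (6--8)^2) = 30.4138

30.4138


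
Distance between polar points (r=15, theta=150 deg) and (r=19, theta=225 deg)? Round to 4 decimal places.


d = sqrt(r1^2 + r2^2 - 2*r1*r2*cos(t2-t1))
d = sqrt(15^2 + 19^2 - 2*15*19*cos(225-150)) = 20.9398

20.9398


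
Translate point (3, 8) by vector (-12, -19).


Translation: (x+dx, y+dy) = (3+-12, 8+-19) = (-9, -11)

(-9, -11)


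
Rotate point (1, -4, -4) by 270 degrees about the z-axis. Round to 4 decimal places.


x' = 1*cos(270) - -4*sin(270) = -4
y' = 1*sin(270) + -4*cos(270) = -1
z' = -4

(-4, -1, -4)


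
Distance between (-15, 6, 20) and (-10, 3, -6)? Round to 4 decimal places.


d = sqrt((-10--15)^2 + (3-6)^2 + (-6-20)^2) = 26.6458

26.6458


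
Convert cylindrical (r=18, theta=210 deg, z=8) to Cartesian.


x = 18 * cos(210) = -15.5885
y = 18 * sin(210) = -9
z = 8

(-15.5885, -9, 8)


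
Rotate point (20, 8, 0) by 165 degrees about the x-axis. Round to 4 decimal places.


x' = 20
y' = 8*cos(165) - 0*sin(165) = -7.7274
z' = 8*sin(165) + 0*cos(165) = 2.0706

(20, -7.7274, 2.0706)


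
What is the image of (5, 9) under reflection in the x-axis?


Reflection across x-axis: (x, y) -> (x, -y)
(5, 9) -> (5, -9)

(5, -9)


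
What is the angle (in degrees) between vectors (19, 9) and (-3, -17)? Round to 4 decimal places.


dot = 19*-3 + 9*-17 = -210
|u| = 21.0238, |v| = 17.2627
cos(angle) = -0.5786
angle = 125.3542 degrees

125.3542 degrees


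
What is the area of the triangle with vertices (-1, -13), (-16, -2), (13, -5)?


Area = |x1(y2-y3) + x2(y3-y1) + x3(y1-y2)| / 2
= |-1*(-2--5) + -16*(-5--13) + 13*(-13--2)| / 2
= 137

137


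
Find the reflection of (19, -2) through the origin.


Reflection through origin: (x, y) -> (-x, -y)
(19, -2) -> (-19, 2)

(-19, 2)


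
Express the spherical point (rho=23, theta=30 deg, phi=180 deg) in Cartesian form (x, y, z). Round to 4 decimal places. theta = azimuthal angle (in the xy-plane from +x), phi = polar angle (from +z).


x = 23 * sin(180) * cos(30) = 0
y = 23 * sin(180) * sin(30) = 0
z = 23 * cos(180) = -23

(0, 0, -23)


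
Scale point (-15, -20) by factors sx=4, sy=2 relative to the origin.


Scaling: (x*sx, y*sy) = (-15*4, -20*2) = (-60, -40)

(-60, -40)


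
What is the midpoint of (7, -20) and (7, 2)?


Midpoint = ((7+7)/2, (-20+2)/2) = (7, -9)

(7, -9)


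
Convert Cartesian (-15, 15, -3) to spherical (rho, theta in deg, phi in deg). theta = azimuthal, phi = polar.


rho = sqrt((-15)^2 + 15^2 + (-3)^2) = 21.4243
theta = atan2(15, -15) = 135 deg
phi = acos(-3/21.4243) = 98.0495 deg

rho = 21.4243, theta = 135 deg, phi = 98.0495 deg


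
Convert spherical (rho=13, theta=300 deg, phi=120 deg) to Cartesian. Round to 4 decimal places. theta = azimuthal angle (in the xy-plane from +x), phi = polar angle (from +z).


x = 13 * sin(120) * cos(300) = 5.6292
y = 13 * sin(120) * sin(300) = -9.75
z = 13 * cos(120) = -6.5

(5.6292, -9.75, -6.5)


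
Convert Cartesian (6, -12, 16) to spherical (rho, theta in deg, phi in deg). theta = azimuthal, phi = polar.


rho = sqrt(6^2 + (-12)^2 + 16^2) = 20.8806
theta = atan2(-12, 6) = 296.5651 deg
phi = acos(16/20.8806) = 39.9807 deg

rho = 20.8806, theta = 296.5651 deg, phi = 39.9807 deg


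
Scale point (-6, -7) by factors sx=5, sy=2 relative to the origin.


Scaling: (x*sx, y*sy) = (-6*5, -7*2) = (-30, -14)

(-30, -14)


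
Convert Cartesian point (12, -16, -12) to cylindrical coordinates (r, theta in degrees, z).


r = sqrt(12^2 + (-16)^2) = 20
theta = atan2(-16, 12) = 306.8699 deg
z = -12

r = 20, theta = 306.8699 deg, z = -12


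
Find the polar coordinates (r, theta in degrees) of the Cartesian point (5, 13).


r = sqrt(5^2 + 13^2) = 13.9284
theta = atan2(13, 5) = 68.9625 degrees

r = 13.9284, theta = 68.9625 degrees


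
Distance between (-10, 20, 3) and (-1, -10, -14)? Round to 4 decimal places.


d = sqrt((-1--10)^2 + (-10-20)^2 + (-14-3)^2) = 35.6371

35.6371


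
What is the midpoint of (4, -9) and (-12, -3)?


Midpoint = ((4+-12)/2, (-9+-3)/2) = (-4, -6)

(-4, -6)


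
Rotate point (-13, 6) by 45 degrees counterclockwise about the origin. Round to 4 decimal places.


x' = -13*cos(45) - 6*sin(45) = -13.435
y' = -13*sin(45) + 6*cos(45) = -4.9497

(-13.435, -4.9497)


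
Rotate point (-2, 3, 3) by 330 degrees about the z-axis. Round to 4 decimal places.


x' = -2*cos(330) - 3*sin(330) = -0.2321
y' = -2*sin(330) + 3*cos(330) = 3.5981
z' = 3

(-0.2321, 3.5981, 3)


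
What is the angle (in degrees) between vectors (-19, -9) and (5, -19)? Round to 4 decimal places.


dot = -19*5 + -9*-19 = 76
|u| = 21.0238, |v| = 19.6469
cos(angle) = 0.184
angle = 79.3974 degrees

79.3974 degrees


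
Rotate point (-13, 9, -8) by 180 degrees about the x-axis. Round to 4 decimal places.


x' = -13
y' = 9*cos(180) - -8*sin(180) = -9
z' = 9*sin(180) + -8*cos(180) = 8

(-13, -9, 8)


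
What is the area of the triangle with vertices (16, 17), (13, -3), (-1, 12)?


Area = |x1(y2-y3) + x2(y3-y1) + x3(y1-y2)| / 2
= |16*(-3-12) + 13*(12-17) + -1*(17--3)| / 2
= 162.5

162.5


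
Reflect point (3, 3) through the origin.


Reflection through origin: (x, y) -> (-x, -y)
(3, 3) -> (-3, -3)

(-3, -3)


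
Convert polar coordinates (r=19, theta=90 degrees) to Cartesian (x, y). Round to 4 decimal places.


x = 19 * cos(90) = 0
y = 19 * sin(90) = 19

(0, 19)


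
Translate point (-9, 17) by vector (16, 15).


Translation: (x+dx, y+dy) = (-9+16, 17+15) = (7, 32)

(7, 32)


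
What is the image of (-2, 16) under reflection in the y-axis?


Reflection across y-axis: (x, y) -> (-x, y)
(-2, 16) -> (2, 16)

(2, 16)


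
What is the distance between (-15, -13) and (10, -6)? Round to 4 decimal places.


d = sqrt((10--15)^2 + (-6--13)^2) = 25.9615

25.9615


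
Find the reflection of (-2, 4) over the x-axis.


Reflection across x-axis: (x, y) -> (x, -y)
(-2, 4) -> (-2, -4)

(-2, -4)


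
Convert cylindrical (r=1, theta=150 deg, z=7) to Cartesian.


x = 1 * cos(150) = -0.866
y = 1 * sin(150) = 0.5
z = 7

(-0.866, 0.5, 7)


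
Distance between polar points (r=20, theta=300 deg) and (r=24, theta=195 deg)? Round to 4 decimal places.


d = sqrt(r1^2 + r2^2 - 2*r1*r2*cos(t2-t1))
d = sqrt(20^2 + 24^2 - 2*20*24*cos(195-300)) = 34.9924

34.9924


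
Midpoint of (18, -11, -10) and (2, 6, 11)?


Midpoint = ((18+2)/2, (-11+6)/2, (-10+11)/2) = (10, -2.5, 0.5)

(10, -2.5, 0.5)


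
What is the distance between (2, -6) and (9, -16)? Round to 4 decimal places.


d = sqrt((9-2)^2 + (-16--6)^2) = 12.2066

12.2066


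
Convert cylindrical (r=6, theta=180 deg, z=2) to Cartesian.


x = 6 * cos(180) = -6
y = 6 * sin(180) = 0
z = 2

(-6, 0, 2)


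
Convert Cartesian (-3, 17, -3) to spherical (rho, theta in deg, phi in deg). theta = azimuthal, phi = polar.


rho = sqrt((-3)^2 + 17^2 + (-3)^2) = 17.5214
theta = atan2(17, -3) = 100.008 deg
phi = acos(-3/17.5214) = 99.8587 deg

rho = 17.5214, theta = 100.008 deg, phi = 99.8587 deg


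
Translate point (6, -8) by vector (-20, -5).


Translation: (x+dx, y+dy) = (6+-20, -8+-5) = (-14, -13)

(-14, -13)


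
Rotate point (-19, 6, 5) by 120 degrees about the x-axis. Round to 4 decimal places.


x' = -19
y' = 6*cos(120) - 5*sin(120) = -7.3301
z' = 6*sin(120) + 5*cos(120) = 2.6962

(-19, -7.3301, 2.6962)


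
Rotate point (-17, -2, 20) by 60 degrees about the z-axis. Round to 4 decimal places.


x' = -17*cos(60) - -2*sin(60) = -6.7679
y' = -17*sin(60) + -2*cos(60) = -15.7224
z' = 20

(-6.7679, -15.7224, 20)


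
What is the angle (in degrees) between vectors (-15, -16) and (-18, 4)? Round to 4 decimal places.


dot = -15*-18 + -16*4 = 206
|u| = 21.9317, |v| = 18.4391
cos(angle) = 0.5094
angle = 59.3764 degrees

59.3764 degrees


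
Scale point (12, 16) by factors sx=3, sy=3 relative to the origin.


Scaling: (x*sx, y*sy) = (12*3, 16*3) = (36, 48)

(36, 48)


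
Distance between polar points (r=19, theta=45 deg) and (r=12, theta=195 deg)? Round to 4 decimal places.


d = sqrt(r1^2 + r2^2 - 2*r1*r2*cos(t2-t1))
d = sqrt(19^2 + 12^2 - 2*19*12*cos(195-45)) = 29.9985

29.9985


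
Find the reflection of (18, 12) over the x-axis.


Reflection across x-axis: (x, y) -> (x, -y)
(18, 12) -> (18, -12)

(18, -12)


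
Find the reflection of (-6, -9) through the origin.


Reflection through origin: (x, y) -> (-x, -y)
(-6, -9) -> (6, 9)

(6, 9)


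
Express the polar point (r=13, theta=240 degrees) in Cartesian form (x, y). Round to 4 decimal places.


x = 13 * cos(240) = -6.5
y = 13 * sin(240) = -11.2583

(-6.5, -11.2583)


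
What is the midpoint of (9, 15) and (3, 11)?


Midpoint = ((9+3)/2, (15+11)/2) = (6, 13)

(6, 13)


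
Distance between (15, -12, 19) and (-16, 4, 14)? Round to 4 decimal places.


d = sqrt((-16-15)^2 + (4--12)^2 + (14-19)^2) = 35.242

35.242


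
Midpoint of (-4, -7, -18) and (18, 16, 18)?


Midpoint = ((-4+18)/2, (-7+16)/2, (-18+18)/2) = (7, 4.5, 0)

(7, 4.5, 0)


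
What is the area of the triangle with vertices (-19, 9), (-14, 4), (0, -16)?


Area = |x1(y2-y3) + x2(y3-y1) + x3(y1-y2)| / 2
= |-19*(4--16) + -14*(-16-9) + 0*(9-4)| / 2
= 15

15


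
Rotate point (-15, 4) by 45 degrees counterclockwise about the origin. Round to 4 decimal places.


x' = -15*cos(45) - 4*sin(45) = -13.435
y' = -15*sin(45) + 4*cos(45) = -7.7782

(-13.435, -7.7782)


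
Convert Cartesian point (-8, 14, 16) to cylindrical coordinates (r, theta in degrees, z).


r = sqrt((-8)^2 + 14^2) = 16.1245
theta = atan2(14, -8) = 119.7449 deg
z = 16

r = 16.1245, theta = 119.7449 deg, z = 16


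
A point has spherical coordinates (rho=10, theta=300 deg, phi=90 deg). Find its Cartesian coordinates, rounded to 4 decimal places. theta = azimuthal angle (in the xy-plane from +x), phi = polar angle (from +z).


x = 10 * sin(90) * cos(300) = 5
y = 10 * sin(90) * sin(300) = -8.6603
z = 10 * cos(90) = 0

(5, -8.6603, 0)


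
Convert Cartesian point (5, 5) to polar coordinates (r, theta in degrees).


r = sqrt(5^2 + 5^2) = 7.0711
theta = atan2(5, 5) = 45 degrees

r = 7.0711, theta = 45 degrees


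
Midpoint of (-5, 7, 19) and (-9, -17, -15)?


Midpoint = ((-5+-9)/2, (7+-17)/2, (19+-15)/2) = (-7, -5, 2)

(-7, -5, 2)


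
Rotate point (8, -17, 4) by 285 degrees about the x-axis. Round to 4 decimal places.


x' = 8
y' = -17*cos(285) - 4*sin(285) = -0.5362
z' = -17*sin(285) + 4*cos(285) = 17.456

(8, -0.5362, 17.456)


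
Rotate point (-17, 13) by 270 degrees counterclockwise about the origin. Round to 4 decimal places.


x' = -17*cos(270) - 13*sin(270) = 13
y' = -17*sin(270) + 13*cos(270) = 17

(13, 17)


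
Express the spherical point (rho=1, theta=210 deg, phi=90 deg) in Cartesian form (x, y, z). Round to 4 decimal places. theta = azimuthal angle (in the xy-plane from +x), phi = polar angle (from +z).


x = 1 * sin(90) * cos(210) = -0.866
y = 1 * sin(90) * sin(210) = -0.5
z = 1 * cos(90) = 0

(-0.866, -0.5, 0)


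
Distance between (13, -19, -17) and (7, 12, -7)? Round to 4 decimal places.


d = sqrt((7-13)^2 + (12--19)^2 + (-7--17)^2) = 33.121

33.121


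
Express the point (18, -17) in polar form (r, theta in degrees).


r = sqrt(18^2 + (-17)^2) = 24.7588
theta = atan2(-17, 18) = 316.6366 degrees

r = 24.7588, theta = 316.6366 degrees


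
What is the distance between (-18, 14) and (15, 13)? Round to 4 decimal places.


d = sqrt((15--18)^2 + (13-14)^2) = 33.0151

33.0151


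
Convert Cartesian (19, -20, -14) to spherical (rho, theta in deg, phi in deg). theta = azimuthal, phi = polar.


rho = sqrt(19^2 + (-20)^2 + (-14)^2) = 30.9354
theta = atan2(-20, 19) = 313.5312 deg
phi = acos(-14/30.9354) = 116.9078 deg

rho = 30.9354, theta = 313.5312 deg, phi = 116.9078 deg


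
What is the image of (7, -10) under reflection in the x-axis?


Reflection across x-axis: (x, y) -> (x, -y)
(7, -10) -> (7, 10)

(7, 10)


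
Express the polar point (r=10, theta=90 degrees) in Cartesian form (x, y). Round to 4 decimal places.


x = 10 * cos(90) = 0
y = 10 * sin(90) = 10

(0, 10)


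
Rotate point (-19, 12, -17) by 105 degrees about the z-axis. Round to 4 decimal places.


x' = -19*cos(105) - 12*sin(105) = -6.6735
y' = -19*sin(105) + 12*cos(105) = -21.4584
z' = -17

(-6.6735, -21.4584, -17)


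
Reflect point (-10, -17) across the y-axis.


Reflection across y-axis: (x, y) -> (-x, y)
(-10, -17) -> (10, -17)

(10, -17)


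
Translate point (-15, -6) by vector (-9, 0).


Translation: (x+dx, y+dy) = (-15+-9, -6+0) = (-24, -6)

(-24, -6)


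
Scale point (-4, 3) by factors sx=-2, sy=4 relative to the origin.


Scaling: (x*sx, y*sy) = (-4*-2, 3*4) = (8, 12)

(8, 12)


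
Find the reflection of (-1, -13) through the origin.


Reflection through origin: (x, y) -> (-x, -y)
(-1, -13) -> (1, 13)

(1, 13)


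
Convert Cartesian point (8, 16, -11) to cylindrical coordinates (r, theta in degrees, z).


r = sqrt(8^2 + 16^2) = 17.8885
theta = atan2(16, 8) = 63.4349 deg
z = -11

r = 17.8885, theta = 63.4349 deg, z = -11


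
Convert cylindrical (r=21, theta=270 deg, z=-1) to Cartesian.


x = 21 * cos(270) = 0
y = 21 * sin(270) = -21
z = -1

(0, -21, -1)


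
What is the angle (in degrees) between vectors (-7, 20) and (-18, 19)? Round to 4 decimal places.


dot = -7*-18 + 20*19 = 506
|u| = 21.1896, |v| = 26.1725
cos(angle) = 0.9124
angle = 24.1618 degrees

24.1618 degrees


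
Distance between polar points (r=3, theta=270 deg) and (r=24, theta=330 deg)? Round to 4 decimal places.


d = sqrt(r1^2 + r2^2 - 2*r1*r2*cos(t2-t1))
d = sqrt(3^2 + 24^2 - 2*3*24*cos(330-270)) = 22.6495

22.6495


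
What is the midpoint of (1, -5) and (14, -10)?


Midpoint = ((1+14)/2, (-5+-10)/2) = (7.5, -7.5)

(7.5, -7.5)


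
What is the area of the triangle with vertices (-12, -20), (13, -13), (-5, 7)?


Area = |x1(y2-y3) + x2(y3-y1) + x3(y1-y2)| / 2
= |-12*(-13-7) + 13*(7--20) + -5*(-20--13)| / 2
= 313

313


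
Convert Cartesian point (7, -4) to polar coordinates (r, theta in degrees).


r = sqrt(7^2 + (-4)^2) = 8.0623
theta = atan2(-4, 7) = 330.2551 degrees

r = 8.0623, theta = 330.2551 degrees


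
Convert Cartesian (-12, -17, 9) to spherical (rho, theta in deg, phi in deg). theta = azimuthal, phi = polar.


rho = sqrt((-12)^2 + (-17)^2 + 9^2) = 22.6716
theta = atan2(-17, -12) = 234.7824 deg
phi = acos(9/22.6716) = 66.6109 deg

rho = 22.6716, theta = 234.7824 deg, phi = 66.6109 deg


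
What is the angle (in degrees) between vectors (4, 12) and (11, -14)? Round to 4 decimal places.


dot = 4*11 + 12*-14 = -124
|u| = 12.6491, |v| = 17.8045
cos(angle) = -0.5506
angle = 123.4078 degrees

123.4078 degrees


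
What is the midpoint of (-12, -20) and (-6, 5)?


Midpoint = ((-12+-6)/2, (-20+5)/2) = (-9, -7.5)

(-9, -7.5)


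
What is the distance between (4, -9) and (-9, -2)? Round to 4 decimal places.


d = sqrt((-9-4)^2 + (-2--9)^2) = 14.7648

14.7648


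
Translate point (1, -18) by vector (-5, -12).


Translation: (x+dx, y+dy) = (1+-5, -18+-12) = (-4, -30)

(-4, -30)


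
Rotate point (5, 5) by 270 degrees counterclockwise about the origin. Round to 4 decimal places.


x' = 5*cos(270) - 5*sin(270) = 5
y' = 5*sin(270) + 5*cos(270) = -5

(5, -5)


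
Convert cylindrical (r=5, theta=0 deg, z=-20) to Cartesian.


x = 5 * cos(0) = 5
y = 5 * sin(0) = 0
z = -20

(5, 0, -20)


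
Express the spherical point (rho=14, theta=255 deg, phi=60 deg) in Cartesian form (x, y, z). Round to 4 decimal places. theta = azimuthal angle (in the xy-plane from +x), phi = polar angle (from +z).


x = 14 * sin(60) * cos(255) = -3.138
y = 14 * sin(60) * sin(255) = -11.7112
z = 14 * cos(60) = 7

(-3.138, -11.7112, 7)


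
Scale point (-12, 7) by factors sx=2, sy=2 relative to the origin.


Scaling: (x*sx, y*sy) = (-12*2, 7*2) = (-24, 14)

(-24, 14)


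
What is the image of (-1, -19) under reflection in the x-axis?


Reflection across x-axis: (x, y) -> (x, -y)
(-1, -19) -> (-1, 19)

(-1, 19)


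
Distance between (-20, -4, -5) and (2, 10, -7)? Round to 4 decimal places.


d = sqrt((2--20)^2 + (10--4)^2 + (-7--5)^2) = 26.1534

26.1534


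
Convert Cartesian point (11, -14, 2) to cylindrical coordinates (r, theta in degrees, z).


r = sqrt(11^2 + (-14)^2) = 17.8045
theta = atan2(-14, 11) = 308.1572 deg
z = 2

r = 17.8045, theta = 308.1572 deg, z = 2


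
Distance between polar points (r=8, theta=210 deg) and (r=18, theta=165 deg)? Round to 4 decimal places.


d = sqrt(r1^2 + r2^2 - 2*r1*r2*cos(t2-t1))
d = sqrt(8^2 + 18^2 - 2*8*18*cos(165-210)) = 13.5777

13.5777


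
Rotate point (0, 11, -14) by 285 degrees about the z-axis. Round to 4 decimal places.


x' = 0*cos(285) - 11*sin(285) = 10.6252
y' = 0*sin(285) + 11*cos(285) = 2.847
z' = -14

(10.6252, 2.847, -14)


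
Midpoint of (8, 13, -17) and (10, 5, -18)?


Midpoint = ((8+10)/2, (13+5)/2, (-17+-18)/2) = (9, 9, -17.5)

(9, 9, -17.5)


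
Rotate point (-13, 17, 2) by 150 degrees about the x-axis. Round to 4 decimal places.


x' = -13
y' = 17*cos(150) - 2*sin(150) = -15.7224
z' = 17*sin(150) + 2*cos(150) = 6.7679

(-13, -15.7224, 6.7679)


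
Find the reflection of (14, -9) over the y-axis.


Reflection across y-axis: (x, y) -> (-x, y)
(14, -9) -> (-14, -9)

(-14, -9)


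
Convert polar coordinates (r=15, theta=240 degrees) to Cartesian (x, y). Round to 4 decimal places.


x = 15 * cos(240) = -7.5
y = 15 * sin(240) = -12.9904

(-7.5, -12.9904)


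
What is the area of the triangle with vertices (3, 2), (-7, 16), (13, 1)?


Area = |x1(y2-y3) + x2(y3-y1) + x3(y1-y2)| / 2
= |3*(16-1) + -7*(1-2) + 13*(2-16)| / 2
= 65

65


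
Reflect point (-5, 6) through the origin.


Reflection through origin: (x, y) -> (-x, -y)
(-5, 6) -> (5, -6)

(5, -6)


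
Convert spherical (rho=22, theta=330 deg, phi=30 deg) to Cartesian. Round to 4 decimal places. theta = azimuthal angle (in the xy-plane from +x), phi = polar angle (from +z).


x = 22 * sin(30) * cos(330) = 9.5263
y = 22 * sin(30) * sin(330) = -5.5
z = 22 * cos(30) = 19.0526

(9.5263, -5.5, 19.0526)


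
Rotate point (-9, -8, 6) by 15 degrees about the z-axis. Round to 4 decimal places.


x' = -9*cos(15) - -8*sin(15) = -6.6228
y' = -9*sin(15) + -8*cos(15) = -10.0568
z' = 6

(-6.6228, -10.0568, 6)


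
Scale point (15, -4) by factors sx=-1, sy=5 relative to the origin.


Scaling: (x*sx, y*sy) = (15*-1, -4*5) = (-15, -20)

(-15, -20)


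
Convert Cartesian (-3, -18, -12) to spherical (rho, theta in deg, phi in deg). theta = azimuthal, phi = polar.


rho = sqrt((-3)^2 + (-18)^2 + (-12)^2) = 21.8403
theta = atan2(-18, -3) = 260.5377 deg
phi = acos(-12/21.8403) = 123.3288 deg

rho = 21.8403, theta = 260.5377 deg, phi = 123.3288 deg


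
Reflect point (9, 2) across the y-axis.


Reflection across y-axis: (x, y) -> (-x, y)
(9, 2) -> (-9, 2)

(-9, 2)


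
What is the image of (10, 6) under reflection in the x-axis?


Reflection across x-axis: (x, y) -> (x, -y)
(10, 6) -> (10, -6)

(10, -6)


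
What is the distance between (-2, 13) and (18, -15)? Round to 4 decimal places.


d = sqrt((18--2)^2 + (-15-13)^2) = 34.4093

34.4093


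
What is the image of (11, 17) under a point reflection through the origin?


Reflection through origin: (x, y) -> (-x, -y)
(11, 17) -> (-11, -17)

(-11, -17)


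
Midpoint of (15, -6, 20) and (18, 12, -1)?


Midpoint = ((15+18)/2, (-6+12)/2, (20+-1)/2) = (16.5, 3, 9.5)

(16.5, 3, 9.5)


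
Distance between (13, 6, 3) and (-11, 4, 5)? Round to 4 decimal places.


d = sqrt((-11-13)^2 + (4-6)^2 + (5-3)^2) = 24.1661

24.1661


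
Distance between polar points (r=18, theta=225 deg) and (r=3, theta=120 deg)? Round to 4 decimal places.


d = sqrt(r1^2 + r2^2 - 2*r1*r2*cos(t2-t1))
d = sqrt(18^2 + 3^2 - 2*18*3*cos(120-225)) = 18.9987

18.9987


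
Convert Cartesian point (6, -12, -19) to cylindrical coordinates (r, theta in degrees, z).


r = sqrt(6^2 + (-12)^2) = 13.4164
theta = atan2(-12, 6) = 296.5651 deg
z = -19

r = 13.4164, theta = 296.5651 deg, z = -19


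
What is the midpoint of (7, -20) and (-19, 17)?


Midpoint = ((7+-19)/2, (-20+17)/2) = (-6, -1.5)

(-6, -1.5)


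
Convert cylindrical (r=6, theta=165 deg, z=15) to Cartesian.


x = 6 * cos(165) = -5.7956
y = 6 * sin(165) = 1.5529
z = 15

(-5.7956, 1.5529, 15)


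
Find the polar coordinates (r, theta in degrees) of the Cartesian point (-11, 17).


r = sqrt((-11)^2 + 17^2) = 20.2485
theta = atan2(17, -11) = 122.9052 degrees

r = 20.2485, theta = 122.9052 degrees


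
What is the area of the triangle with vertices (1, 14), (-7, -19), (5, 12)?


Area = |x1(y2-y3) + x2(y3-y1) + x3(y1-y2)| / 2
= |1*(-19-12) + -7*(12-14) + 5*(14--19)| / 2
= 74

74


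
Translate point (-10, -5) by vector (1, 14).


Translation: (x+dx, y+dy) = (-10+1, -5+14) = (-9, 9)

(-9, 9)


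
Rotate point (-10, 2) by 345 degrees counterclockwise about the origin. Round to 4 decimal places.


x' = -10*cos(345) - 2*sin(345) = -9.1416
y' = -10*sin(345) + 2*cos(345) = 4.52

(-9.1416, 4.52)


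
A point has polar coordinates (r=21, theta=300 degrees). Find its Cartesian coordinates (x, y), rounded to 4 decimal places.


x = 21 * cos(300) = 10.5
y = 21 * sin(300) = -18.1865

(10.5, -18.1865)


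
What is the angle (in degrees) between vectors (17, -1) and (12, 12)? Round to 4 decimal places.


dot = 17*12 + -1*12 = 192
|u| = 17.0294, |v| = 16.9706
cos(angle) = 0.6644
angle = 48.3665 degrees

48.3665 degrees


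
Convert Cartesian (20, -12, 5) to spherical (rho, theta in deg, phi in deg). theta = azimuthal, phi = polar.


rho = sqrt(20^2 + (-12)^2 + 5^2) = 23.8537
theta = atan2(-12, 20) = 329.0362 deg
phi = acos(5/23.8537) = 77.9004 deg

rho = 23.8537, theta = 329.0362 deg, phi = 77.9004 deg


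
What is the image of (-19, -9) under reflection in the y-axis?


Reflection across y-axis: (x, y) -> (-x, y)
(-19, -9) -> (19, -9)

(19, -9)


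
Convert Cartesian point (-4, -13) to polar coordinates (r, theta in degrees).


r = sqrt((-4)^2 + (-13)^2) = 13.6015
theta = atan2(-13, -4) = 252.8973 degrees

r = 13.6015, theta = 252.8973 degrees


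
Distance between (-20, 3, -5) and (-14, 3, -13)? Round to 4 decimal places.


d = sqrt((-14--20)^2 + (3-3)^2 + (-13--5)^2) = 10

10


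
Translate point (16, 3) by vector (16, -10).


Translation: (x+dx, y+dy) = (16+16, 3+-10) = (32, -7)

(32, -7)


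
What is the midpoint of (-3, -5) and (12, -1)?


Midpoint = ((-3+12)/2, (-5+-1)/2) = (4.5, -3)

(4.5, -3)


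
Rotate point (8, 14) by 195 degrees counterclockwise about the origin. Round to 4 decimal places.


x' = 8*cos(195) - 14*sin(195) = -4.1039
y' = 8*sin(195) + 14*cos(195) = -15.5935

(-4.1039, -15.5935)


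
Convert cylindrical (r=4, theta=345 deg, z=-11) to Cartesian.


x = 4 * cos(345) = 3.8637
y = 4 * sin(345) = -1.0353
z = -11

(3.8637, -1.0353, -11)


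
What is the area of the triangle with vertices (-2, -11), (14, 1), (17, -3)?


Area = |x1(y2-y3) + x2(y3-y1) + x3(y1-y2)| / 2
= |-2*(1--3) + 14*(-3--11) + 17*(-11-1)| / 2
= 50

50


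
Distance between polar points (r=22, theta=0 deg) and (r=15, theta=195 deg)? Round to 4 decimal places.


d = sqrt(r1^2 + r2^2 - 2*r1*r2*cos(t2-t1))
d = sqrt(22^2 + 15^2 - 2*22*15*cos(195-0)) = 36.6948

36.6948


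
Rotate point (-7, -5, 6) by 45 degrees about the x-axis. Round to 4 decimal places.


x' = -7
y' = -5*cos(45) - 6*sin(45) = -7.7782
z' = -5*sin(45) + 6*cos(45) = 0.7071

(-7, -7.7782, 0.7071)


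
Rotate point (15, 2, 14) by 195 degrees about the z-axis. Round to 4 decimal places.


x' = 15*cos(195) - 2*sin(195) = -13.9712
y' = 15*sin(195) + 2*cos(195) = -5.8141
z' = 14

(-13.9712, -5.8141, 14)


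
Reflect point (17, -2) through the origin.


Reflection through origin: (x, y) -> (-x, -y)
(17, -2) -> (-17, 2)

(-17, 2)


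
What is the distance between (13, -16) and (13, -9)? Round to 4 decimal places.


d = sqrt((13-13)^2 + (-9--16)^2) = 7

7


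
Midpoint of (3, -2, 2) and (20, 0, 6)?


Midpoint = ((3+20)/2, (-2+0)/2, (2+6)/2) = (11.5, -1, 4)

(11.5, -1, 4)


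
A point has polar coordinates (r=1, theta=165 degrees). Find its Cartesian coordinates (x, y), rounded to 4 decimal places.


x = 1 * cos(165) = -0.9659
y = 1 * sin(165) = 0.2588

(-0.9659, 0.2588)


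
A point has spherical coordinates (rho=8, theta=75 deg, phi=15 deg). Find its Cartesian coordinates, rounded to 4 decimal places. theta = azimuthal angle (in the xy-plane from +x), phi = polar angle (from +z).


x = 8 * sin(15) * cos(75) = 0.5359
y = 8 * sin(15) * sin(75) = 2
z = 8 * cos(15) = 7.7274

(0.5359, 2, 7.7274)


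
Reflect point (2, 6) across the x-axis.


Reflection across x-axis: (x, y) -> (x, -y)
(2, 6) -> (2, -6)

(2, -6)


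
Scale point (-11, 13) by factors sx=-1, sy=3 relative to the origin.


Scaling: (x*sx, y*sy) = (-11*-1, 13*3) = (11, 39)

(11, 39)


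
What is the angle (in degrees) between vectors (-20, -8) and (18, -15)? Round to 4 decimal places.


dot = -20*18 + -8*-15 = -240
|u| = 21.5407, |v| = 23.4307
cos(angle) = -0.4755
angle = 118.393 degrees

118.393 degrees


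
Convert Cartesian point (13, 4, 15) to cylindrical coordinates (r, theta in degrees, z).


r = sqrt(13^2 + 4^2) = 13.6015
theta = atan2(4, 13) = 17.1027 deg
z = 15

r = 13.6015, theta = 17.1027 deg, z = 15


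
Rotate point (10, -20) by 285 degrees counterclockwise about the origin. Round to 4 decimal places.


x' = 10*cos(285) - -20*sin(285) = -16.7303
y' = 10*sin(285) + -20*cos(285) = -14.8356

(-16.7303, -14.8356)


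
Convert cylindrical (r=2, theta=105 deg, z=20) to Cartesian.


x = 2 * cos(105) = -0.5176
y = 2 * sin(105) = 1.9319
z = 20

(-0.5176, 1.9319, 20)


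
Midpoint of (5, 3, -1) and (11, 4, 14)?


Midpoint = ((5+11)/2, (3+4)/2, (-1+14)/2) = (8, 3.5, 6.5)

(8, 3.5, 6.5)


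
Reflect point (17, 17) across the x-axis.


Reflection across x-axis: (x, y) -> (x, -y)
(17, 17) -> (17, -17)

(17, -17)


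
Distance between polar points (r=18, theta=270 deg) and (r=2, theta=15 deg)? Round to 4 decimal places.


d = sqrt(r1^2 + r2^2 - 2*r1*r2*cos(t2-t1))
d = sqrt(18^2 + 2^2 - 2*18*2*cos(15-270)) = 18.6181

18.6181


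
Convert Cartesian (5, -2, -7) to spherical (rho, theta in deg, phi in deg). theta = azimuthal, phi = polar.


rho = sqrt(5^2 + (-2)^2 + (-7)^2) = 8.8318
theta = atan2(-2, 5) = 338.1986 deg
phi = acos(-7/8.8318) = 142.4286 deg

rho = 8.8318, theta = 338.1986 deg, phi = 142.4286 deg


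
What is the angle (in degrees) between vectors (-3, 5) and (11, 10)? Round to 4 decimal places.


dot = -3*11 + 5*10 = 17
|u| = 5.831, |v| = 14.8661
cos(angle) = 0.1961
angle = 78.6901 degrees

78.6901 degrees


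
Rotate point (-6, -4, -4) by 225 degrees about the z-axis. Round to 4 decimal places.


x' = -6*cos(225) - -4*sin(225) = 1.4142
y' = -6*sin(225) + -4*cos(225) = 7.0711
z' = -4

(1.4142, 7.0711, -4)


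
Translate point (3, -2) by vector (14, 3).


Translation: (x+dx, y+dy) = (3+14, -2+3) = (17, 1)

(17, 1)


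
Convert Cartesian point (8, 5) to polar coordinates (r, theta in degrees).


r = sqrt(8^2 + 5^2) = 9.434
theta = atan2(5, 8) = 32.0054 degrees

r = 9.434, theta = 32.0054 degrees


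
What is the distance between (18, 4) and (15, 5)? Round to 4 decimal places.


d = sqrt((15-18)^2 + (5-4)^2) = 3.1623

3.1623


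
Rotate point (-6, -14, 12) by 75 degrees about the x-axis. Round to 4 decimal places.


x' = -6
y' = -14*cos(75) - 12*sin(75) = -15.2146
z' = -14*sin(75) + 12*cos(75) = -10.4171

(-6, -15.2146, -10.4171)


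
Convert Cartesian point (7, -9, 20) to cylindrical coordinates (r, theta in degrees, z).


r = sqrt(7^2 + (-9)^2) = 11.4018
theta = atan2(-9, 7) = 307.875 deg
z = 20

r = 11.4018, theta = 307.875 deg, z = 20


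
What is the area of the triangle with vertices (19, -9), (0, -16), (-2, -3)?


Area = |x1(y2-y3) + x2(y3-y1) + x3(y1-y2)| / 2
= |19*(-16--3) + 0*(-3--9) + -2*(-9--16)| / 2
= 130.5

130.5


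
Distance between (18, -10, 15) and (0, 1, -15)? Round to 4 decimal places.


d = sqrt((0-18)^2 + (1--10)^2 + (-15-15)^2) = 36.6742

36.6742


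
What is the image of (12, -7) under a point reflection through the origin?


Reflection through origin: (x, y) -> (-x, -y)
(12, -7) -> (-12, 7)

(-12, 7)


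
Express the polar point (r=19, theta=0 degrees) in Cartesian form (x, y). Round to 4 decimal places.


x = 19 * cos(0) = 19
y = 19 * sin(0) = 0

(19, 0)


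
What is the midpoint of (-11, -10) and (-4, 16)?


Midpoint = ((-11+-4)/2, (-10+16)/2) = (-7.5, 3)

(-7.5, 3)


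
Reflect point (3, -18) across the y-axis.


Reflection across y-axis: (x, y) -> (-x, y)
(3, -18) -> (-3, -18)

(-3, -18)


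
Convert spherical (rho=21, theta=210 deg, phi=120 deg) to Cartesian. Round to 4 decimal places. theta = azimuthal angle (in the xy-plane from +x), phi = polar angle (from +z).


x = 21 * sin(120) * cos(210) = -15.75
y = 21 * sin(120) * sin(210) = -9.0933
z = 21 * cos(120) = -10.5

(-15.75, -9.0933, -10.5)


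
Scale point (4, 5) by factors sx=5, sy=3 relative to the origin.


Scaling: (x*sx, y*sy) = (4*5, 5*3) = (20, 15)

(20, 15)


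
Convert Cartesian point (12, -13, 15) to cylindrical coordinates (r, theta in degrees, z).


r = sqrt(12^2 + (-13)^2) = 17.6918
theta = atan2(-13, 12) = 312.7094 deg
z = 15

r = 17.6918, theta = 312.7094 deg, z = 15


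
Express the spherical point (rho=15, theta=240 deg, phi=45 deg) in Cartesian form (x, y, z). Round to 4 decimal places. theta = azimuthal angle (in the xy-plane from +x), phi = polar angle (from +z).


x = 15 * sin(45) * cos(240) = -5.3033
y = 15 * sin(45) * sin(240) = -9.1856
z = 15 * cos(45) = 10.6066

(-5.3033, -9.1856, 10.6066)


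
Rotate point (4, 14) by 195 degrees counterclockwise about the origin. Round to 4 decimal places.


x' = 4*cos(195) - 14*sin(195) = -0.2402
y' = 4*sin(195) + 14*cos(195) = -14.5582

(-0.2402, -14.5582)


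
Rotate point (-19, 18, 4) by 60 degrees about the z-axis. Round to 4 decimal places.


x' = -19*cos(60) - 18*sin(60) = -25.0885
y' = -19*sin(60) + 18*cos(60) = -7.4545
z' = 4

(-25.0885, -7.4545, 4)


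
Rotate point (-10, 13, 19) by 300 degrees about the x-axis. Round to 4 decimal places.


x' = -10
y' = 13*cos(300) - 19*sin(300) = 22.9545
z' = 13*sin(300) + 19*cos(300) = -1.7583

(-10, 22.9545, -1.7583)


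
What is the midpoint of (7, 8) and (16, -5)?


Midpoint = ((7+16)/2, (8+-5)/2) = (11.5, 1.5)

(11.5, 1.5)


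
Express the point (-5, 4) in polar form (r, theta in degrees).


r = sqrt((-5)^2 + 4^2) = 6.4031
theta = atan2(4, -5) = 141.3402 degrees

r = 6.4031, theta = 141.3402 degrees


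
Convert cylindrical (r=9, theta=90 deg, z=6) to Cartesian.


x = 9 * cos(90) = 0
y = 9 * sin(90) = 9
z = 6

(0, 9, 6)


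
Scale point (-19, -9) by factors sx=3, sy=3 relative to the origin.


Scaling: (x*sx, y*sy) = (-19*3, -9*3) = (-57, -27)

(-57, -27)


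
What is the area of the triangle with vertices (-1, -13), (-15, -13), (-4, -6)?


Area = |x1(y2-y3) + x2(y3-y1) + x3(y1-y2)| / 2
= |-1*(-13--6) + -15*(-6--13) + -4*(-13--13)| / 2
= 49

49


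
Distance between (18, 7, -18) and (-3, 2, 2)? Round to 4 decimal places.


d = sqrt((-3-18)^2 + (2-7)^2 + (2--18)^2) = 29.4279

29.4279


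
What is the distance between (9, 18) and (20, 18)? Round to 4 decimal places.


d = sqrt((20-9)^2 + (18-18)^2) = 11

11


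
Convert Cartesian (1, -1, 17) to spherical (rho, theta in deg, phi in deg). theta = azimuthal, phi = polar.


rho = sqrt(1^2 + (-1)^2 + 17^2) = 17.0587
theta = atan2(-1, 1) = 315 deg
phi = acos(17/17.0587) = 4.7554 deg

rho = 17.0587, theta = 315 deg, phi = 4.7554 deg


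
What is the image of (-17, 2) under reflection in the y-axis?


Reflection across y-axis: (x, y) -> (-x, y)
(-17, 2) -> (17, 2)

(17, 2)


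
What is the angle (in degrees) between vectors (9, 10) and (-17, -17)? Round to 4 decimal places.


dot = 9*-17 + 10*-17 = -323
|u| = 13.4536, |v| = 24.0416
cos(angle) = -0.9986
angle = 176.9872 degrees

176.9872 degrees


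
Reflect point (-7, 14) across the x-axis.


Reflection across x-axis: (x, y) -> (x, -y)
(-7, 14) -> (-7, -14)

(-7, -14)


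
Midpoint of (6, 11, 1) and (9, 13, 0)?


Midpoint = ((6+9)/2, (11+13)/2, (1+0)/2) = (7.5, 12, 0.5)

(7.5, 12, 0.5)


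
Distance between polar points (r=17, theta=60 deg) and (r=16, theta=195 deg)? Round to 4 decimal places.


d = sqrt(r1^2 + r2^2 - 2*r1*r2*cos(t2-t1))
d = sqrt(17^2 + 16^2 - 2*17*16*cos(195-60)) = 30.4904

30.4904


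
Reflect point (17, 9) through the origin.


Reflection through origin: (x, y) -> (-x, -y)
(17, 9) -> (-17, -9)

(-17, -9)


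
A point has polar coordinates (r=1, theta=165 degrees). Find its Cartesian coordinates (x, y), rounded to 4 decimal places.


x = 1 * cos(165) = -0.9659
y = 1 * sin(165) = 0.2588

(-0.9659, 0.2588)


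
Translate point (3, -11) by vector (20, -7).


Translation: (x+dx, y+dy) = (3+20, -11+-7) = (23, -18)

(23, -18)


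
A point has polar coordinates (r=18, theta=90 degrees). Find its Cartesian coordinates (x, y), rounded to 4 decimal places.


x = 18 * cos(90) = 0
y = 18 * sin(90) = 18

(0, 18)


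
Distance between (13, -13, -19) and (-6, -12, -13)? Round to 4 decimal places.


d = sqrt((-6-13)^2 + (-12--13)^2 + (-13--19)^2) = 19.9499

19.9499


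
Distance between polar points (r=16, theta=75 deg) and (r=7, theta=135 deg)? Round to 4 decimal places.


d = sqrt(r1^2 + r2^2 - 2*r1*r2*cos(t2-t1))
d = sqrt(16^2 + 7^2 - 2*16*7*cos(135-75)) = 13.8924

13.8924


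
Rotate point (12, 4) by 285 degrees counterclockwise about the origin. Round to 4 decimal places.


x' = 12*cos(285) - 4*sin(285) = 6.9695
y' = 12*sin(285) + 4*cos(285) = -10.5558

(6.9695, -10.5558)


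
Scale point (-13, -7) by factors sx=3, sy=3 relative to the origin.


Scaling: (x*sx, y*sy) = (-13*3, -7*3) = (-39, -21)

(-39, -21)


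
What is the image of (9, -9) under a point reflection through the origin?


Reflection through origin: (x, y) -> (-x, -y)
(9, -9) -> (-9, 9)

(-9, 9)


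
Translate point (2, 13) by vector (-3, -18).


Translation: (x+dx, y+dy) = (2+-3, 13+-18) = (-1, -5)

(-1, -5)


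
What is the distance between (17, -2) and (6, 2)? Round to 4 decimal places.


d = sqrt((6-17)^2 + (2--2)^2) = 11.7047

11.7047


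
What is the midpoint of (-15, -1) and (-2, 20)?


Midpoint = ((-15+-2)/2, (-1+20)/2) = (-8.5, 9.5)

(-8.5, 9.5)


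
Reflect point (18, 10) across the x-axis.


Reflection across x-axis: (x, y) -> (x, -y)
(18, 10) -> (18, -10)

(18, -10)


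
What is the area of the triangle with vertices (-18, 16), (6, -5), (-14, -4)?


Area = |x1(y2-y3) + x2(y3-y1) + x3(y1-y2)| / 2
= |-18*(-5--4) + 6*(-4-16) + -14*(16--5)| / 2
= 198

198


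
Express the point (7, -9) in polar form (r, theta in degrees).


r = sqrt(7^2 + (-9)^2) = 11.4018
theta = atan2(-9, 7) = 307.875 degrees

r = 11.4018, theta = 307.875 degrees


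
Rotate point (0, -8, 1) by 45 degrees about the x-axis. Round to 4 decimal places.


x' = 0
y' = -8*cos(45) - 1*sin(45) = -6.364
z' = -8*sin(45) + 1*cos(45) = -4.9497

(0, -6.364, -4.9497)


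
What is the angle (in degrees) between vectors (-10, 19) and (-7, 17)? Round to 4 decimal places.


dot = -10*-7 + 19*17 = 393
|u| = 21.4709, |v| = 18.3848
cos(angle) = 0.9956
angle = 5.3784 degrees

5.3784 degrees


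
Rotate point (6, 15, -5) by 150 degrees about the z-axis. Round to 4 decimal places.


x' = 6*cos(150) - 15*sin(150) = -12.6962
y' = 6*sin(150) + 15*cos(150) = -9.9904
z' = -5

(-12.6962, -9.9904, -5)


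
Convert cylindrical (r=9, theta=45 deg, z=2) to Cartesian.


x = 9 * cos(45) = 6.364
y = 9 * sin(45) = 6.364
z = 2

(6.364, 6.364, 2)


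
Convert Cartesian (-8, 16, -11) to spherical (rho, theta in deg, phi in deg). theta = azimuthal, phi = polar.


rho = sqrt((-8)^2 + 16^2 + (-11)^2) = 21
theta = atan2(16, -8) = 116.5651 deg
phi = acos(-11/21) = 121.5881 deg

rho = 21, theta = 116.5651 deg, phi = 121.5881 deg


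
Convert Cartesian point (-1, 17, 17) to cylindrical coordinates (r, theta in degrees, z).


r = sqrt((-1)^2 + 17^2) = 17.0294
theta = atan2(17, -1) = 93.3665 deg
z = 17

r = 17.0294, theta = 93.3665 deg, z = 17


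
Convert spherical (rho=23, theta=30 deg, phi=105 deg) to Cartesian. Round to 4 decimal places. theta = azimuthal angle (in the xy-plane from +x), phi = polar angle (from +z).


x = 23 * sin(105) * cos(30) = 19.2399
y = 23 * sin(105) * sin(30) = 11.1081
z = 23 * cos(105) = -5.9528

(19.2399, 11.1081, -5.9528)


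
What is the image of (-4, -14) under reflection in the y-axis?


Reflection across y-axis: (x, y) -> (-x, y)
(-4, -14) -> (4, -14)

(4, -14)


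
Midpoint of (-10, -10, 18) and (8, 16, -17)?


Midpoint = ((-10+8)/2, (-10+16)/2, (18+-17)/2) = (-1, 3, 0.5)

(-1, 3, 0.5)


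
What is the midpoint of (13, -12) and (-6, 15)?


Midpoint = ((13+-6)/2, (-12+15)/2) = (3.5, 1.5)

(3.5, 1.5)
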